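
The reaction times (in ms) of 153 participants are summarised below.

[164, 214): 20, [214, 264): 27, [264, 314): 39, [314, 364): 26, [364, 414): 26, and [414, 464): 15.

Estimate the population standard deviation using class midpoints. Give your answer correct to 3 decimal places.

75.786

Midpoints: 189, 239, 289, 339, 389, 439
n = 153, Σfm = 47017, mean = 307.3007
Σfm² = 15327113
Σf(m − x̄)² = Σfm² − (Σfm)²/n = 15327113 − 47017²/153 = 878758.1699
Population variance = 878758.1699 / 153 = 5743.5175
Standard deviation = √5743.5175 = 75.7860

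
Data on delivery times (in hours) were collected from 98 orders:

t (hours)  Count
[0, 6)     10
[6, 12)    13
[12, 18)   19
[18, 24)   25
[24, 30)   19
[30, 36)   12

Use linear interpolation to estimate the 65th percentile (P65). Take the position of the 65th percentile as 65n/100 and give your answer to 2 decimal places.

Cumulative frequencies: 10, 23, 42, 67, 86, 98
n = 98; position = 65n/100 = 63.7.
This falls in the class [18, 24): L = 18, F = 42, f = 25, h = 6.
65th percentile ≈ 18 + ((63.7 − 42) / 25) × 6 = 23.2080

23.21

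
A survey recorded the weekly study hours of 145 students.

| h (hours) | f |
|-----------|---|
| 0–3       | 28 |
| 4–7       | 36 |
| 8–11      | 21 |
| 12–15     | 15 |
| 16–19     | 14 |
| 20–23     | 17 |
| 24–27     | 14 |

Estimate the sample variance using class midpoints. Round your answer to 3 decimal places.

63.644

Midpoints: 1.5, 5.5, 9.5, 13.5, 17.5, 21.5, 25.5
n = 145, Σfm = 1609.5, mean = 11.1000
Σfm² = 27030.25
Σf(m − x̄)² = Σfm² − (Σfm)²/n = 27030.25 − 1609.5²/145 = 9164.8000
Sample variance = 9164.8000 / 144 = 63.6444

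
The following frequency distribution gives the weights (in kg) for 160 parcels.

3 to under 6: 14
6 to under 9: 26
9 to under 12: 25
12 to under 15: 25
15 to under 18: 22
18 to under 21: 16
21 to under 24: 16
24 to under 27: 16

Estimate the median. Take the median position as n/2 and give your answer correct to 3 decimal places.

13.800

Cumulative frequencies: 14, 40, 65, 90, 112, 128, 144, 160
n = 160; position = n/2 = 80.
This falls in the class 12 to under 15: L = 12, F = 65, f = 25, h = 3.
Median ≈ 12 + ((80 − 65) / 25) × 3 = 13.8000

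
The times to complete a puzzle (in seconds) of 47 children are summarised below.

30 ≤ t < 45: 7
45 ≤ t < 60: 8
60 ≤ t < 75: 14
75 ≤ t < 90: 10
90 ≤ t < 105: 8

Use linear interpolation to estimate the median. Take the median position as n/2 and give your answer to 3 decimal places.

Cumulative frequencies: 7, 15, 29, 39, 47
n = 47; position = n/2 = 23.5.
This falls in the class 60 ≤ t < 75: L = 60, F = 15, f = 14, h = 15.
Median ≈ 60 + ((23.5 − 15) / 14) × 15 = 69.1071

69.107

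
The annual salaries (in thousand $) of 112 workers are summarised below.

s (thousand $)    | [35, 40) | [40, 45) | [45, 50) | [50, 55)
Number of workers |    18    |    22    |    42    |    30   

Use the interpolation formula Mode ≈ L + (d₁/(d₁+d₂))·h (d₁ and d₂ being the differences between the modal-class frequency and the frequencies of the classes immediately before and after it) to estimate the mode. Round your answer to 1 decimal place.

48.1

Modal class: [45, 50) (highest frequency 42).
d₁ = 42 − 22 = 20, d₂ = 42 − 30 = 12
Mode ≈ 45 + (20/(20+12)) × 5 = 45 + 3.1250 = 48.1250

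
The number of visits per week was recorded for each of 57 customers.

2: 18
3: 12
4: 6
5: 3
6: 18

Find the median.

Cumulative frequencies: 18, 30, 36, 39, 57
n = 57, so the median is the value in position (n+1)/2 = 29.
Position 29 falls at value 3.

3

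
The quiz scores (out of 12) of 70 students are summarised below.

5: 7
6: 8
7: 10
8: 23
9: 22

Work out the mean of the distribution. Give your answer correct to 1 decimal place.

7.6

Values: 5, 6, 7, 8, 9
Σfx = 7×5 + 8×6 + 10×7 + 23×8 + 22×9 = 535
n = Σf = 70
Mean = 535 / 70 = 7.6429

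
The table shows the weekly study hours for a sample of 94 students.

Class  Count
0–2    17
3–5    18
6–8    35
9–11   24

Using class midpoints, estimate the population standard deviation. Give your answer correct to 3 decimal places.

3.120

Midpoints: 1, 4, 7, 10
n = 94, Σfm = 574, mean = 6.1064
Σfm² = 4420
Σf(m − x̄)² = Σfm² − (Σfm)²/n = 4420 − 574²/94 = 914.9362
Population variance = 914.9362 / 94 = 9.7334
Standard deviation = √9.7334 = 3.1198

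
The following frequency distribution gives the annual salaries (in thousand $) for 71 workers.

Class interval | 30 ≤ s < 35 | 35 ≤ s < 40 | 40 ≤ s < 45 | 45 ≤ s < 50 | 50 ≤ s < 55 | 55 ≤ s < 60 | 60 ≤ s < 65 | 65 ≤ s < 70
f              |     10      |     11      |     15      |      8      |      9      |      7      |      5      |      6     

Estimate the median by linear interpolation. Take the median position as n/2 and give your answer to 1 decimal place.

Cumulative frequencies: 10, 21, 36, 44, 53, 60, 65, 71
n = 71; position = n/2 = 35.5.
This falls in the class 40 ≤ s < 45: L = 40, F = 21, f = 15, h = 5.
Median ≈ 40 + ((35.5 − 21) / 15) × 5 = 44.8333

44.8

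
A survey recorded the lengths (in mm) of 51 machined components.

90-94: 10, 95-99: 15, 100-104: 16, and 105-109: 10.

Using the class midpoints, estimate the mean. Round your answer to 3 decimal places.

Midpoints: 92, 97, 102, 107
Σfm = 10×92 + 15×97 + 16×102 + 10×107 = 5077
n = Σf = 51
Mean = 5077 / 51 = 99.5490

99.549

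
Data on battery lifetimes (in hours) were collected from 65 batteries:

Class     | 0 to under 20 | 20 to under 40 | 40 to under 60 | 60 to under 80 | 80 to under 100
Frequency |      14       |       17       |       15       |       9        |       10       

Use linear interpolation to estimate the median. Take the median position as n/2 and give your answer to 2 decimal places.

Cumulative frequencies: 14, 31, 46, 55, 65
n = 65; position = n/2 = 32.5.
This falls in the class 40 to under 60: L = 40, F = 31, f = 15, h = 20.
Median ≈ 40 + ((32.5 − 31) / 15) × 20 = 42.0000

42.00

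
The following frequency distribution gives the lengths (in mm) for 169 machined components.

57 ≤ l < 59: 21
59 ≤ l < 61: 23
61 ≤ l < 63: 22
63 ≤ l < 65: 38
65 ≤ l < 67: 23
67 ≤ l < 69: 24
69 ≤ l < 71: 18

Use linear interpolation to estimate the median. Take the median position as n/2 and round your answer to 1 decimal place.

Cumulative frequencies: 21, 44, 66, 104, 127, 151, 169
n = 169; position = n/2 = 84.5.
This falls in the class 63 ≤ l < 65: L = 63, F = 66, f = 38, h = 2.
Median ≈ 63 + ((84.5 − 66) / 38) × 2 = 63.9737

64.0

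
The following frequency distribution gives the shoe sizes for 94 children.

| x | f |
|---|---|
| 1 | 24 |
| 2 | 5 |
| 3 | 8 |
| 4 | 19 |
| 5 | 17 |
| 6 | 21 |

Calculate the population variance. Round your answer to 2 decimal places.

3.56

Values: 1, 2, 3, 4, 5, 6
n = 94, Σfx = 345, mean = 3.6702
Σfx² = 1601
Σf(x − x̄)² = Σfx² − (Σfx)²/n = 1601 − 345²/94 = 334.7766
Population variance = 334.7766 / 94 = 3.5615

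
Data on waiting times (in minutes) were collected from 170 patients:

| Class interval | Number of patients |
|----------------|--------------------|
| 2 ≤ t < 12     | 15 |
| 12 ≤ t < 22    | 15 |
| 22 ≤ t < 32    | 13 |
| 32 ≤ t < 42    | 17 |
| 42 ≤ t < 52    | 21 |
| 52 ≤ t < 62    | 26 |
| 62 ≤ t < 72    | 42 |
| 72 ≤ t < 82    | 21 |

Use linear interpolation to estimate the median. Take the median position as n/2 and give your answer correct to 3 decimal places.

53.538

Cumulative frequencies: 15, 30, 43, 60, 81, 107, 149, 170
n = 170; position = n/2 = 85.
This falls in the class 52 ≤ t < 62: L = 52, F = 81, f = 26, h = 10.
Median ≈ 52 + ((85 − 81) / 26) × 10 = 53.5385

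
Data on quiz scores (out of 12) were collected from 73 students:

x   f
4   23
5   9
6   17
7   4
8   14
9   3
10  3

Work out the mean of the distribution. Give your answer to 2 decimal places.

5.97

Values: 4, 5, 6, 7, 8, 9, 10
Σfx = 23×4 + 9×5 + 17×6 + 4×7 + 14×8 + 3×9 + 3×10 = 436
n = Σf = 73
Mean = 436 / 73 = 5.9726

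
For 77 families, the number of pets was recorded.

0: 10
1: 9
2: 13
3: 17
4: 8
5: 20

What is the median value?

Cumulative frequencies: 10, 19, 32, 49, 57, 77
n = 77, so the median is the value in position (n+1)/2 = 39.
Position 39 falls at value 3.

3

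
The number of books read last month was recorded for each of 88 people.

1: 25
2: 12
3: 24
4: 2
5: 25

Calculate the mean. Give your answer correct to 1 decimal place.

2.9

Values: 1, 2, 3, 4, 5
Σfx = 25×1 + 12×2 + 24×3 + 2×4 + 25×5 = 254
n = Σf = 88
Mean = 254 / 88 = 2.8864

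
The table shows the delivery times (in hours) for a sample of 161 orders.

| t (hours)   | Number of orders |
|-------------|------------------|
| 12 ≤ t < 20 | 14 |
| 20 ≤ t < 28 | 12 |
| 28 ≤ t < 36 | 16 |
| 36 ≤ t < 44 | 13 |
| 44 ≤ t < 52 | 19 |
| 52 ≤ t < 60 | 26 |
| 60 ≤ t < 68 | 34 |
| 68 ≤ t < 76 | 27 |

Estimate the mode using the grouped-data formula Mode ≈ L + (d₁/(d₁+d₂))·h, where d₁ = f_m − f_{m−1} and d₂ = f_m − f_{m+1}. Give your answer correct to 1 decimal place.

Modal class: 60 ≤ t < 68 (highest frequency 34).
d₁ = 34 − 26 = 8, d₂ = 34 − 27 = 7
Mode ≈ 60 + (8/(8+7)) × 8 = 60 + 4.2667 = 64.2667

64.3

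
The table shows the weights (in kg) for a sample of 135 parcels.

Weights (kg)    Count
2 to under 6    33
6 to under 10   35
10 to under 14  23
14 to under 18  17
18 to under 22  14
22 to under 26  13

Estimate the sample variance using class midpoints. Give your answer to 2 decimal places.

Midpoints: 4, 8, 12, 16, 20, 24
n = 135, Σfm = 1552, mean = 11.4963
Σfm² = 23520
Σf(m − x̄)² = Σfm² − (Σfm)²/n = 23520 − 1552²/135 = 5677.7481
Sample variance = 5677.7481 / 134 = 42.3713

42.37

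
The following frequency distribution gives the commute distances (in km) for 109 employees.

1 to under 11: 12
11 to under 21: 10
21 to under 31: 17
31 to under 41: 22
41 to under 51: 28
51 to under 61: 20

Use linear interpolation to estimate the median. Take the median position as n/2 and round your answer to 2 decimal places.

38.05

Cumulative frequencies: 12, 22, 39, 61, 89, 109
n = 109; position = n/2 = 54.5.
This falls in the class 31 to under 41: L = 31, F = 39, f = 22, h = 10.
Median ≈ 31 + ((54.5 − 39) / 22) × 10 = 38.0455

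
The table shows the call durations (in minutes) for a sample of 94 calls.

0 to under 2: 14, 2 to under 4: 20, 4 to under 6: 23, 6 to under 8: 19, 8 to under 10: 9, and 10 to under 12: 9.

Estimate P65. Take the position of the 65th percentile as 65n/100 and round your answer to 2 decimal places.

6.43

Cumulative frequencies: 14, 34, 57, 76, 85, 94
n = 94; position = 65n/100 = 61.1.
This falls in the class 6 to under 8: L = 6, F = 57, f = 19, h = 2.
65th percentile ≈ 6 + ((61.1 − 57) / 19) × 2 = 6.4316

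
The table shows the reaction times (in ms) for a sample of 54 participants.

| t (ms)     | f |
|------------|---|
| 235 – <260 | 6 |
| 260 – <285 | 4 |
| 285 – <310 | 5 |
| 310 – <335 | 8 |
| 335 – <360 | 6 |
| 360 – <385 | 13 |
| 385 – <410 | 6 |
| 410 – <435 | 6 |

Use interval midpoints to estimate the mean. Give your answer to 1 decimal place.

342.4

Midpoints: 247.5, 272.5, 297.5, 322.5, 347.5, 372.5, 397.5, 422.5
Σfm = 6×247.5 + 4×272.5 + 5×297.5 + 8×322.5 + 6×347.5 + 13×372.5 + 6×397.5 + 6×422.5 = 18490
n = Σf = 54
Mean = 18490 / 54 = 342.4074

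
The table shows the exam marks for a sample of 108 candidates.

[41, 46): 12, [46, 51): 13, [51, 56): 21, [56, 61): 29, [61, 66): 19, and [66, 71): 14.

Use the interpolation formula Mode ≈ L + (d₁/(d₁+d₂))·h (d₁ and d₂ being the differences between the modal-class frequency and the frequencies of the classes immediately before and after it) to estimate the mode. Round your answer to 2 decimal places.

58.22

Modal class: [56, 61) (highest frequency 29).
d₁ = 29 − 21 = 8, d₂ = 29 − 19 = 10
Mode ≈ 56 + (8/(8+10)) × 5 = 56 + 2.2222 = 58.2222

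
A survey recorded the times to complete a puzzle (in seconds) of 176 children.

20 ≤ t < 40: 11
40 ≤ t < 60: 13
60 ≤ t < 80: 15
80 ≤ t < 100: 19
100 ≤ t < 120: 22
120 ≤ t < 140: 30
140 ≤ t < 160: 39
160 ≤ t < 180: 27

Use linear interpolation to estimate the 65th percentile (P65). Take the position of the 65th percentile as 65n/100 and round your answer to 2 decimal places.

142.26

Cumulative frequencies: 11, 24, 39, 58, 80, 110, 149, 176
n = 176; position = 65n/100 = 114.4.
This falls in the class 140 ≤ t < 160: L = 140, F = 110, f = 39, h = 20.
65th percentile ≈ 140 + ((114.4 − 110) / 39) × 20 = 142.2564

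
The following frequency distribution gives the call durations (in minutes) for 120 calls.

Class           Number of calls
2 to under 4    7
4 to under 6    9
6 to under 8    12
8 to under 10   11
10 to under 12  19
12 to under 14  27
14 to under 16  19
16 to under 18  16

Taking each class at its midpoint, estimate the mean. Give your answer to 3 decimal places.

11.383

Midpoints: 3, 5, 7, 9, 11, 13, 15, 17
Σfm = 7×3 + 9×5 + 12×7 + 11×9 + 19×11 + 27×13 + 19×15 + 16×17 = 1366
n = Σf = 120
Mean = 1366 / 120 = 11.3833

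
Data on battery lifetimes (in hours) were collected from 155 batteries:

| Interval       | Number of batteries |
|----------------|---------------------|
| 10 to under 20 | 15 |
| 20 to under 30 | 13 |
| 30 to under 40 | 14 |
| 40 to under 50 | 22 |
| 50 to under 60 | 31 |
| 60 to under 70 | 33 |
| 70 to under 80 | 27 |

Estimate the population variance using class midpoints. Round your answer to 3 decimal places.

355.613

Midpoints: 15, 25, 35, 45, 55, 65, 75
n = 155, Σfm = 7905, mean = 51.0000
Σfm² = 458275
Σf(m − x̄)² = Σfm² − (Σfm)²/n = 458275 − 7905²/155 = 55120.0000
Population variance = 55120.0000 / 155 = 355.6129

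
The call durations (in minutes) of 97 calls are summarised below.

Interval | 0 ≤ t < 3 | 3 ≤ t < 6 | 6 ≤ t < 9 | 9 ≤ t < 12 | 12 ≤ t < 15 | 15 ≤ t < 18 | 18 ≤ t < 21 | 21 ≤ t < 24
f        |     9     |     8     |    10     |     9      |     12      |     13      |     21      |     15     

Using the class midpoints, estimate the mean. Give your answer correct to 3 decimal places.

Midpoints: 1.5, 4.5, 7.5, 10.5, 13.5, 16.5, 19.5, 22.5
Σfm = 9×1.5 + 8×4.5 + 10×7.5 + 9×10.5 + 12×13.5 + 13×16.5 + 21×19.5 + 15×22.5 = 1342.5
n = Σf = 97
Mean = 1342.5 / 97 = 13.8402

13.840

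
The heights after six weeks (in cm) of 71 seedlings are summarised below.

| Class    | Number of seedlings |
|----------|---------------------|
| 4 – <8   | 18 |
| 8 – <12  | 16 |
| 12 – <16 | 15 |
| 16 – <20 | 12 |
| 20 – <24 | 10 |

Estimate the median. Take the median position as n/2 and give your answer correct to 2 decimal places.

12.40

Cumulative frequencies: 18, 34, 49, 61, 71
n = 71; position = n/2 = 35.5.
This falls in the class 12 – <16: L = 12, F = 34, f = 15, h = 4.
Median ≈ 12 + ((35.5 − 34) / 15) × 4 = 12.4000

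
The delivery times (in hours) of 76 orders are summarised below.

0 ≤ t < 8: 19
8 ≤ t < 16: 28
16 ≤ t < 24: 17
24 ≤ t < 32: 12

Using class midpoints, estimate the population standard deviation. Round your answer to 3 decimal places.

Midpoints: 4, 12, 20, 28
n = 76, Σfm = 1088, mean = 14.3158
Σfm² = 20544
Σf(m − x̄)² = Σfm² − (Σfm)²/n = 20544 − 1088²/76 = 4968.4211
Population variance = 4968.4211 / 76 = 65.3740
Standard deviation = √65.3740 = 8.0854

8.085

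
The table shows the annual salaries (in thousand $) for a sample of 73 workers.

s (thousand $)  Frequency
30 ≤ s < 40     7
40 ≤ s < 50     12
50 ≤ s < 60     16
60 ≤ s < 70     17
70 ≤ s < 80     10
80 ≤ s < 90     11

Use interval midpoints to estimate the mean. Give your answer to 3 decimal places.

Midpoints: 35, 45, 55, 65, 75, 85
Σfm = 7×35 + 12×45 + 16×55 + 17×65 + 10×75 + 11×85 = 4455
n = Σf = 73
Mean = 4455 / 73 = 61.0274

61.027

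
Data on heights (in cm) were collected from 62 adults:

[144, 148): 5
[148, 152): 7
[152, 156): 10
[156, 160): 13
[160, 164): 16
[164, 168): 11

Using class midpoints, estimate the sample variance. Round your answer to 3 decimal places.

Midpoints: 146, 150, 154, 158, 162, 166
n = 62, Σfm = 9792, mean = 157.9355
Σfm² = 1548792
Σf(m − x̄)² = Σfm² − (Σfm)²/n = 1548792 − 9792²/62 = 2287.7419
Sample variance = 2287.7419 / 61 = 37.5040

37.504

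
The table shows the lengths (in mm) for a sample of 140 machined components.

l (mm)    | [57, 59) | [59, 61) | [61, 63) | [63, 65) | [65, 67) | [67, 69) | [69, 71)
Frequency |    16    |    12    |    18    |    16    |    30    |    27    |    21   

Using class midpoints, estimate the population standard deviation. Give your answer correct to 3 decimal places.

Midpoints: 58, 60, 62, 64, 66, 68, 70
n = 140, Σfm = 9074, mean = 64.8143
Σfm² = 590180
Σf(m − x̄)² = Σfm² − (Σfm)²/n = 590180 − 9074²/140 = 2055.1714
Population variance = 2055.1714 / 140 = 14.6798
Standard deviation = √14.6798 = 3.8314

3.831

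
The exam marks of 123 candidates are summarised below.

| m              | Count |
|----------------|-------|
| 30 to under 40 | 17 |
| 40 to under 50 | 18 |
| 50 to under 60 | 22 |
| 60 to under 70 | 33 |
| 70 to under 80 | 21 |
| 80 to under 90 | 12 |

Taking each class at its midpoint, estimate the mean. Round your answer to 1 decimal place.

59.8

Midpoints: 35, 45, 55, 65, 75, 85
Σfm = 17×35 + 18×45 + 22×55 + 33×65 + 21×75 + 12×85 = 7355
n = Σf = 123
Mean = 7355 / 123 = 59.7967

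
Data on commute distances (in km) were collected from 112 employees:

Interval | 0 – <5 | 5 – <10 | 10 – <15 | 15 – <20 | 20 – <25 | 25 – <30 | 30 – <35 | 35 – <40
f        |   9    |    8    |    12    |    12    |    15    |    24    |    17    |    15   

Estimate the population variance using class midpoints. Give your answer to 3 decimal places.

Midpoints: 2.5, 7.5, 12.5, 17.5, 22.5, 27.5, 32.5, 37.5
n = 112, Σfm = 2555, mean = 22.8125
Σfm² = 70850
Σf(m − x̄)² = Σfm² − (Σfm)²/n = 70850 − 2555²/112 = 12564.0625
Population variance = 12564.0625 / 112 = 112.1791

112.179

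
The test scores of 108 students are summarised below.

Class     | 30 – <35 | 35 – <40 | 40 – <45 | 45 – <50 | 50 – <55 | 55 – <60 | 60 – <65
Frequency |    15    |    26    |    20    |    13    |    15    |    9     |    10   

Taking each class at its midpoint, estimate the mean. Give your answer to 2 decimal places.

Midpoints: 32.5, 37.5, 42.5, 47.5, 52.5, 57.5, 62.5
Σfm = 15×32.5 + 26×37.5 + 20×42.5 + 13×47.5 + 15×52.5 + 9×57.5 + 10×62.5 = 4860
n = Σf = 108
Mean = 4860 / 108 = 45.0000

45.00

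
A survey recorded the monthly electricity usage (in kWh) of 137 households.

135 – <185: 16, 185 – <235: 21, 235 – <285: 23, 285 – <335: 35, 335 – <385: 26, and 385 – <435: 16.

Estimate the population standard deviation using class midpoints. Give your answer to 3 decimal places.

76.287

Midpoints: 160, 210, 260, 310, 360, 410
n = 137, Σfm = 39720, mean = 289.9270
Σfm² = 12313200
Σf(m − x̄)² = Σfm² − (Σfm)²/n = 12313200 − 39720²/137 = 797299.2701
Population variance = 797299.2701 / 137 = 5819.7027
Standard deviation = √5819.7027 = 76.2870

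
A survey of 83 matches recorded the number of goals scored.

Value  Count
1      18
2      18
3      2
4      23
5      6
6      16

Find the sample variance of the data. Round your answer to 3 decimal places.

3.303

Values: 1, 2, 3, 4, 5, 6
n = 83, Σfx = 278, mean = 3.3494
Σfx² = 1202
Σf(x − x̄)² = Σfx² − (Σfx)²/n = 1202 − 278²/83 = 270.8675
Sample variance = 270.8675 / 82 = 3.3033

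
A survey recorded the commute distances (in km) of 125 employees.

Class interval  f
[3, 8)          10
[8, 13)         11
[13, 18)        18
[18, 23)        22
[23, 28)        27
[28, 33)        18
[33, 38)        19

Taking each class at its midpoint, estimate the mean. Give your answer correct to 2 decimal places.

22.50

Midpoints: 5.5, 10.5, 15.5, 20.5, 25.5, 30.5, 35.5
Σfm = 10×5.5 + 11×10.5 + 18×15.5 + 22×20.5 + 27×25.5 + 18×30.5 + 19×35.5 = 2812.5
n = Σf = 125
Mean = 2812.5 / 125 = 22.5000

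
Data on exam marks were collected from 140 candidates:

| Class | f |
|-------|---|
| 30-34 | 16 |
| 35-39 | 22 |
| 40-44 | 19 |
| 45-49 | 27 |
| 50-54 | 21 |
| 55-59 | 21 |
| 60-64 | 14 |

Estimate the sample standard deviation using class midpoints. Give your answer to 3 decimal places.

Midpoints: 32, 37, 42, 47, 52, 57, 62
n = 140, Σfm = 6550, mean = 46.7857
Σfm² = 318490
Σf(m − x̄)² = Σfm² − (Σfm)²/n = 318490 − 6550²/140 = 12043.5714
Sample variance = 12043.5714 / 139 = 86.6444
Standard deviation = √86.6444 = 9.3083

9.308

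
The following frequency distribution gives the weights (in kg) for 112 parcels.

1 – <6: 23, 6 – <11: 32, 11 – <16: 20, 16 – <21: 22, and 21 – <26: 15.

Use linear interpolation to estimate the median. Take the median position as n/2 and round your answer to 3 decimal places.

11.250

Cumulative frequencies: 23, 55, 75, 97, 112
n = 112; position = n/2 = 56.
This falls in the class 11 – <16: L = 11, F = 55, f = 20, h = 5.
Median ≈ 11 + ((56 − 55) / 20) × 5 = 11.2500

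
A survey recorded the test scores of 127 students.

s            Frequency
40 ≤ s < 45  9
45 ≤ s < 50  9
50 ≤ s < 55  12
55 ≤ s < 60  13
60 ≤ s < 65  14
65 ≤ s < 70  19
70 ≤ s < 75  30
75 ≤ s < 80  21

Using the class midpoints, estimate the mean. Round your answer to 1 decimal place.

64.2

Midpoints: 42.5, 47.5, 52.5, 57.5, 62.5, 67.5, 72.5, 77.5
Σfm = 9×42.5 + 9×47.5 + 12×52.5 + 13×57.5 + 14×62.5 + 19×67.5 + 30×72.5 + 21×77.5 = 8147.5
n = Σf = 127
Mean = 8147.5 / 127 = 64.1535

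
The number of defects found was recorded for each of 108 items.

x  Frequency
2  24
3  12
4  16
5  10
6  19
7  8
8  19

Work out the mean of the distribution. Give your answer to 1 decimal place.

4.8

Values: 2, 3, 4, 5, 6, 7, 8
Σfx = 24×2 + 12×3 + 16×4 + 10×5 + 19×6 + 8×7 + 19×8 = 520
n = Σf = 108
Mean = 520 / 108 = 4.8148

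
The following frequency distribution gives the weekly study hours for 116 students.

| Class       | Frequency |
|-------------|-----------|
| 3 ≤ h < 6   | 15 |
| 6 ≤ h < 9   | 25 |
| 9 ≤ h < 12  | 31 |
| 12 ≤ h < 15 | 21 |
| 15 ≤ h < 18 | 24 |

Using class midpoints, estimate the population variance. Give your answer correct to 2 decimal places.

Midpoints: 4.5, 7.5, 10.5, 13.5, 16.5
n = 116, Σfm = 1260, mean = 10.8621
Σfm² = 15489
Σf(m − x̄)² = Σfm² − (Σfm)²/n = 15489 − 1260²/116 = 1802.7931
Population variance = 1802.7931 / 116 = 15.5413

15.54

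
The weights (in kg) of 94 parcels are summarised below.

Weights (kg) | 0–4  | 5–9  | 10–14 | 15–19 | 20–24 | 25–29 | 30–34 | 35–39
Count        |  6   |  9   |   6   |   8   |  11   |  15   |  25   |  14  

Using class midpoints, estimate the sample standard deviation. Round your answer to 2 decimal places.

Midpoints: 2, 7, 12, 17, 22, 27, 32, 37
n = 94, Σfm = 2248, mean = 23.9149
Σfm² = 64666
Σf(m − x̄)² = Σfm² − (Σfm)²/n = 64666 − 2248²/94 = 10905.3191
Sample variance = 10905.3191 / 93 = 117.2615
Standard deviation = √117.2615 = 10.8287

10.83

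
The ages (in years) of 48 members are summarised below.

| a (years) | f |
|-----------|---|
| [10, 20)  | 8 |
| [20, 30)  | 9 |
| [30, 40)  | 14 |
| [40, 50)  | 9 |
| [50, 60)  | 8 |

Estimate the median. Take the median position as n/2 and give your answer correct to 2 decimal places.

Cumulative frequencies: 8, 17, 31, 40, 48
n = 48; position = n/2 = 24.
This falls in the class [30, 40): L = 30, F = 17, f = 14, h = 10.
Median ≈ 30 + ((24 − 17) / 14) × 10 = 35.0000

35.00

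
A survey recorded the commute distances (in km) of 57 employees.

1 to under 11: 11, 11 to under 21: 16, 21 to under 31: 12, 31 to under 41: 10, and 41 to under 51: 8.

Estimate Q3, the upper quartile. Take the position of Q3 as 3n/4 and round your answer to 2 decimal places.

Cumulative frequencies: 11, 27, 39, 49, 57
n = 57; position = 3n/4 = 42.75.
This falls in the class 31 to under 41: L = 31, F = 39, f = 10, h = 10.
Upper quartile ≈ 31 + ((42.75 − 39) / 10) × 10 = 34.7500

34.75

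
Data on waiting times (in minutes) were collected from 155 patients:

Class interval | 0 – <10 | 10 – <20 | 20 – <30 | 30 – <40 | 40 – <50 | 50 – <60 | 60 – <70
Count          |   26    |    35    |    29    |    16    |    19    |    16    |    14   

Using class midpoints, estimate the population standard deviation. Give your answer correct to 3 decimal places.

Midpoints: 5, 15, 25, 35, 45, 55, 65
n = 155, Σfm = 4585, mean = 29.5806
Σfm² = 192275
Σf(m − x̄)² = Σfm² − (Σfm)²/n = 192275 − 4585²/155 = 56647.7419
Population variance = 56647.7419 / 155 = 365.4693
Standard deviation = √365.4693 = 19.1173

19.117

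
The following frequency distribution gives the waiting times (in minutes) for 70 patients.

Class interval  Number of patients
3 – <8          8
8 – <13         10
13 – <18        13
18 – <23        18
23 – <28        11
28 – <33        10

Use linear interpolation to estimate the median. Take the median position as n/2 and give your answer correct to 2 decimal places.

Cumulative frequencies: 8, 18, 31, 49, 60, 70
n = 70; position = n/2 = 35.
This falls in the class 18 – <23: L = 18, F = 31, f = 18, h = 5.
Median ≈ 18 + ((35 − 31) / 18) × 5 = 19.1111

19.11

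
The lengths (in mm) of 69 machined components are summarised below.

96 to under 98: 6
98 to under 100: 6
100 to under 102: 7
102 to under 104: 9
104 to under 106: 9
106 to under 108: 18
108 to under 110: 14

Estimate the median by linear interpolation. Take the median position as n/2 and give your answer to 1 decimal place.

Cumulative frequencies: 6, 12, 19, 28, 37, 55, 69
n = 69; position = n/2 = 34.5.
This falls in the class 104 to under 106: L = 104, F = 28, f = 9, h = 2.
Median ≈ 104 + ((34.5 − 28) / 9) × 2 = 105.4444

105.4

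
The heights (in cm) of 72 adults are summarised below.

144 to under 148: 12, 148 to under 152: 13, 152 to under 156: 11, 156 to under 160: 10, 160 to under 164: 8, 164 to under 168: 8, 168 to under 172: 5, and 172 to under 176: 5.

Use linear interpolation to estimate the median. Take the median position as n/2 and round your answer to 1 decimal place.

156.0

Cumulative frequencies: 12, 25, 36, 46, 54, 62, 67, 72
n = 72; position = n/2 = 36.
This falls in the class 152 to under 156: L = 152, F = 25, f = 11, h = 4.
Median ≈ 152 + ((36 − 25) / 11) × 4 = 156.0000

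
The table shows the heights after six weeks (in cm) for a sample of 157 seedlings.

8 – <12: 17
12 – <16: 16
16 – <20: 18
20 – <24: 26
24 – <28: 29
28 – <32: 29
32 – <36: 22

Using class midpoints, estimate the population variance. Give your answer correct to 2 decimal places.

Midpoints: 10, 14, 18, 22, 26, 30, 34
n = 157, Σfm = 3662, mean = 23.3248
Σfm² = 94388
Σf(m − x̄)² = Σfm² − (Σfm)²/n = 94388 − 3662²/157 = 8972.4331
Population variance = 8972.4331 / 157 = 57.1493

57.15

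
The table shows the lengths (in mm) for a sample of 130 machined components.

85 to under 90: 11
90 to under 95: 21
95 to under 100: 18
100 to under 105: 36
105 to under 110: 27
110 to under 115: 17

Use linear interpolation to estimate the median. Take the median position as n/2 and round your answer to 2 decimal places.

102.08

Cumulative frequencies: 11, 32, 50, 86, 113, 130
n = 130; position = n/2 = 65.
This falls in the class 100 to under 105: L = 100, F = 50, f = 36, h = 5.
Median ≈ 100 + ((65 − 50) / 36) × 5 = 102.0833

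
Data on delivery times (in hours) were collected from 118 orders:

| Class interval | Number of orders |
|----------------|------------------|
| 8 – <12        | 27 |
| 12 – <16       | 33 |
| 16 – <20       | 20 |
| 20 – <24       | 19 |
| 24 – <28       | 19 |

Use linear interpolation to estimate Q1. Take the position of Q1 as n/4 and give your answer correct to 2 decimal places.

Cumulative frequencies: 27, 60, 80, 99, 118
n = 118; position = n/4 = 29.5.
This falls in the class 12 – <16: L = 12, F = 27, f = 33, h = 4.
Lower quartile ≈ 12 + ((29.5 − 27) / 33) × 4 = 12.3030

12.30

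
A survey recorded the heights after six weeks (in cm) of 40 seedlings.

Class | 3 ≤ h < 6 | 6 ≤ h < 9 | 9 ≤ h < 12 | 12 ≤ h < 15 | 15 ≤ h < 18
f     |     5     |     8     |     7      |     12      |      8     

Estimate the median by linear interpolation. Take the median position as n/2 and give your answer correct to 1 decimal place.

Cumulative frequencies: 5, 13, 20, 32, 40
n = 40; position = n/2 = 20.
This falls in the class 9 ≤ h < 12: L = 9, F = 13, f = 7, h = 3.
Median ≈ 9 + ((20 − 13) / 7) × 3 = 12.0000

12.0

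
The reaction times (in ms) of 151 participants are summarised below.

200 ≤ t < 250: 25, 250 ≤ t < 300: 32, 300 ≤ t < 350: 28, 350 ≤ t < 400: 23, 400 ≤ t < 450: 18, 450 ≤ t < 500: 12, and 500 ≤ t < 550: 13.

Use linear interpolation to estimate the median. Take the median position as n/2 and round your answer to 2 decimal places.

Cumulative frequencies: 25, 57, 85, 108, 126, 138, 151
n = 151; position = n/2 = 75.5.
This falls in the class 300 ≤ t < 350: L = 300, F = 57, f = 28, h = 50.
Median ≈ 300 + ((75.5 − 57) / 28) × 50 = 333.0357

333.04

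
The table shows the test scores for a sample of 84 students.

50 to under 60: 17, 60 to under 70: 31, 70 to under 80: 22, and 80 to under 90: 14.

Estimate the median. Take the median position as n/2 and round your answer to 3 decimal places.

68.065

Cumulative frequencies: 17, 48, 70, 84
n = 84; position = n/2 = 42.
This falls in the class 60 to under 70: L = 60, F = 17, f = 31, h = 10.
Median ≈ 60 + ((42 − 17) / 31) × 10 = 68.0645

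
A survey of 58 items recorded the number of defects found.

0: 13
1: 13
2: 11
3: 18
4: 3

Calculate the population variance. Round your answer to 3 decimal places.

Values: 0, 1, 2, 3, 4
n = 58, Σfx = 101, mean = 1.7414
Σfx² = 267
Σf(x − x̄)² = Σfx² − (Σfx)²/n = 267 − 101²/58 = 91.1207
Population variance = 91.1207 / 58 = 1.5710

1.571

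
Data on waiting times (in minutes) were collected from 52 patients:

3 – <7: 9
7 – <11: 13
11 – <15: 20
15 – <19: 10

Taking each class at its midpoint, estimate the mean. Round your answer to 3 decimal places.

11.385

Midpoints: 5, 9, 13, 17
Σfm = 9×5 + 13×9 + 20×13 + 10×17 = 592
n = Σf = 52
Mean = 592 / 52 = 11.3846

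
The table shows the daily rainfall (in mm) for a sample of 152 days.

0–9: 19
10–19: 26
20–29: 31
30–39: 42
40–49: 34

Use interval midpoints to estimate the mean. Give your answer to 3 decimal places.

27.526

Midpoints: 4.5, 14.5, 24.5, 34.5, 44.5
Σfm = 19×4.5 + 26×14.5 + 31×24.5 + 42×34.5 + 34×44.5 = 4184
n = Σf = 152
Mean = 4184 / 152 = 27.5263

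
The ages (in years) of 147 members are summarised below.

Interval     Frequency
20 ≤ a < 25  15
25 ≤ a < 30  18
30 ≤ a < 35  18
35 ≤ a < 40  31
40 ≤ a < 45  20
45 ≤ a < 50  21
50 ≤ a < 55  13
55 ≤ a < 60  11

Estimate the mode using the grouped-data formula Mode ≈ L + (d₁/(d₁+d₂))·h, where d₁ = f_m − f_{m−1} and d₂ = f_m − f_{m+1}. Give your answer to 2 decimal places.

Modal class: 35 ≤ a < 40 (highest frequency 31).
d₁ = 31 − 18 = 13, d₂ = 31 − 20 = 11
Mode ≈ 35 + (13/(13+11)) × 5 = 35 + 2.7083 = 37.7083

37.71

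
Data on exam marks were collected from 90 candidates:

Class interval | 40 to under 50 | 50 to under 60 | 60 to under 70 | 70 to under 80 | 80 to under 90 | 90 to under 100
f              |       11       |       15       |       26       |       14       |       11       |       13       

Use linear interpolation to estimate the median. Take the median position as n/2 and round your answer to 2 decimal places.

67.31

Cumulative frequencies: 11, 26, 52, 66, 77, 90
n = 90; position = n/2 = 45.
This falls in the class 60 to under 70: L = 60, F = 26, f = 26, h = 10.
Median ≈ 60 + ((45 − 26) / 26) × 10 = 67.3077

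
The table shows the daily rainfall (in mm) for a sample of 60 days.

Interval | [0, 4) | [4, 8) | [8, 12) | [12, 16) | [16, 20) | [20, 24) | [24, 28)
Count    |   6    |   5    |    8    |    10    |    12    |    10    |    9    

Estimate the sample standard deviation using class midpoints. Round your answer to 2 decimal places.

Midpoints: 2, 6, 10, 14, 18, 22, 26
n = 60, Σfm = 932, mean = 15.5333
Σfm² = 17776
Σf(m − x̄)² = Σfm² − (Σfm)²/n = 17776 − 932²/60 = 3298.9333
Sample variance = 3298.9333 / 59 = 55.9141
Standard deviation = √55.9141 = 7.4776

7.48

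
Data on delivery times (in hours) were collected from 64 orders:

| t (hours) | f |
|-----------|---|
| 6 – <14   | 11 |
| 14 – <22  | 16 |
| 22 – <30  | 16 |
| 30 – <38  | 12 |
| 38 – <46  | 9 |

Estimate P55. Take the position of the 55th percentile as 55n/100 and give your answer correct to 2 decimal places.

Cumulative frequencies: 11, 27, 43, 55, 64
n = 64; position = 55n/100 = 35.2.
This falls in the class 22 – <30: L = 22, F = 27, f = 16, h = 8.
55th percentile ≈ 22 + ((35.2 − 27) / 16) × 8 = 26.1000

26.10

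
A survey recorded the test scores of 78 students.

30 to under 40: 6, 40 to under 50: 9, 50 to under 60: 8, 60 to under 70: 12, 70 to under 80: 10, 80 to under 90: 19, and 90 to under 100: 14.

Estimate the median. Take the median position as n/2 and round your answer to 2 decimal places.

74.00

Cumulative frequencies: 6, 15, 23, 35, 45, 64, 78
n = 78; position = n/2 = 39.
This falls in the class 70 to under 80: L = 70, F = 35, f = 10, h = 10.
Median ≈ 70 + ((39 − 35) / 10) × 10 = 74.0000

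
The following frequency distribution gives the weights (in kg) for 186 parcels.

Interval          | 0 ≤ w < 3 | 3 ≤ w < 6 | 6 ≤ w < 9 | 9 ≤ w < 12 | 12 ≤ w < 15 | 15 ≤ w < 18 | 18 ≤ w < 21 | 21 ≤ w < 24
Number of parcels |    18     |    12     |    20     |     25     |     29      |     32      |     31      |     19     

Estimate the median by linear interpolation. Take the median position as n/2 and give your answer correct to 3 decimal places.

Cumulative frequencies: 18, 30, 50, 75, 104, 136, 167, 186
n = 186; position = n/2 = 93.
This falls in the class 12 ≤ w < 15: L = 12, F = 75, f = 29, h = 3.
Median ≈ 12 + ((93 − 75) / 29) × 3 = 13.8621

13.862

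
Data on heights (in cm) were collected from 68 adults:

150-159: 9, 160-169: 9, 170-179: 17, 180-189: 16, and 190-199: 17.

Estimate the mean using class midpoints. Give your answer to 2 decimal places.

Midpoints: 154.5, 164.5, 174.5, 184.5, 194.5
Σfm = 9×154.5 + 9×164.5 + 17×174.5 + 16×184.5 + 17×194.5 = 12096
n = Σf = 68
Mean = 12096 / 68 = 177.8824

177.88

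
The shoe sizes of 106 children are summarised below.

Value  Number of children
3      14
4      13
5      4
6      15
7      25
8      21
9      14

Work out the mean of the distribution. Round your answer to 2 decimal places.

6.35

Values: 3, 4, 5, 6, 7, 8, 9
Σfx = 14×3 + 13×4 + 4×5 + 15×6 + 25×7 + 21×8 + 14×9 = 673
n = Σf = 106
Mean = 673 / 106 = 6.3491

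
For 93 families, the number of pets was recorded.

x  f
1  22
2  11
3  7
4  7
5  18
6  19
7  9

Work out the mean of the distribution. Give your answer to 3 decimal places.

Values: 1, 2, 3, 4, 5, 6, 7
Σfx = 22×1 + 11×2 + 7×3 + 7×4 + 18×5 + 19×6 + 9×7 = 360
n = Σf = 93
Mean = 360 / 93 = 3.8710

3.871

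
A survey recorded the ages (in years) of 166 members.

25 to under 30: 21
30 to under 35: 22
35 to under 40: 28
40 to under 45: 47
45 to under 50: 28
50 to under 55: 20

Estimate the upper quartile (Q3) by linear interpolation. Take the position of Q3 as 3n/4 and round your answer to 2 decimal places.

46.16

Cumulative frequencies: 21, 43, 71, 118, 146, 166
n = 166; position = 3n/4 = 124.5.
This falls in the class 45 to under 50: L = 45, F = 118, f = 28, h = 5.
Upper quartile ≈ 45 + ((124.5 − 118) / 28) × 5 = 46.1607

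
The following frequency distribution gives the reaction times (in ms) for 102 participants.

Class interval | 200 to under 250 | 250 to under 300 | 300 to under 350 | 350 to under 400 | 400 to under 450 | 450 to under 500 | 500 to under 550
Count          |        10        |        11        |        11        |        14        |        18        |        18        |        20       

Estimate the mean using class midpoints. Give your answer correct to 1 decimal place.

400.0

Midpoints: 225, 275, 325, 375, 425, 475, 525
Σfm = 10×225 + 11×275 + 11×325 + 14×375 + 18×425 + 18×475 + 20×525 = 40800
n = Σf = 102
Mean = 40800 / 102 = 400.0000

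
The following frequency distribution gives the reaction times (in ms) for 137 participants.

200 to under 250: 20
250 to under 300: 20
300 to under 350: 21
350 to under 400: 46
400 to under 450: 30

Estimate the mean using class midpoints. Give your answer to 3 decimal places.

Midpoints: 225, 275, 325, 375, 425
Σfm = 20×225 + 20×275 + 21×325 + 46×375 + 30×425 = 46825
n = Σf = 137
Mean = 46825 / 137 = 341.7883

341.788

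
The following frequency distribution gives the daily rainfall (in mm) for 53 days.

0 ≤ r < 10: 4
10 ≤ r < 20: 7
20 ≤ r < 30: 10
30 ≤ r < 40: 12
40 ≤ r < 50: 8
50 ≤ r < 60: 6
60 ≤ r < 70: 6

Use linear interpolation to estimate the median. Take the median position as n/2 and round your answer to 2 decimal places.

Cumulative frequencies: 4, 11, 21, 33, 41, 47, 53
n = 53; position = n/2 = 26.5.
This falls in the class 30 ≤ r < 40: L = 30, F = 21, f = 12, h = 10.
Median ≈ 30 + ((26.5 − 21) / 12) × 10 = 34.5833

34.58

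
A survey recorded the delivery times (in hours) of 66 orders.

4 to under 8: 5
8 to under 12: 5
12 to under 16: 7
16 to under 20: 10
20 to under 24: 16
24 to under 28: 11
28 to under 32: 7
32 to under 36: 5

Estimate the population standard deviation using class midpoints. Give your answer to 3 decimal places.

7.652

Midpoints: 6, 10, 14, 18, 22, 26, 30, 34
n = 66, Σfm = 1376, mean = 20.8485
Σfm² = 32552
Σf(m − x̄)² = Σfm² − (Σfm)²/n = 32552 − 1376²/66 = 3864.4848
Population variance = 3864.4848 / 66 = 58.5528
Standard deviation = √58.5528 = 7.6520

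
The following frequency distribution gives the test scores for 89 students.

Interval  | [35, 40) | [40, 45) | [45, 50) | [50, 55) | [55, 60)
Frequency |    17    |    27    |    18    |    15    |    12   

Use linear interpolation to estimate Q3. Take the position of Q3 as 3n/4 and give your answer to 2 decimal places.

51.58

Cumulative frequencies: 17, 44, 62, 77, 89
n = 89; position = 3n/4 = 66.75.
This falls in the class [50, 55): L = 50, F = 62, f = 15, h = 5.
Upper quartile ≈ 50 + ((66.75 − 62) / 15) × 5 = 51.5833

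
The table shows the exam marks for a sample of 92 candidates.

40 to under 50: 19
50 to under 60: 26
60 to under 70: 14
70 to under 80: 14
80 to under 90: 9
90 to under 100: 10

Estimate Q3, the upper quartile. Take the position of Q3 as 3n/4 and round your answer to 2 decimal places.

77.14

Cumulative frequencies: 19, 45, 59, 73, 82, 92
n = 92; position = 3n/4 = 69.
This falls in the class 70 to under 80: L = 70, F = 59, f = 14, h = 10.
Upper quartile ≈ 70 + ((69 − 59) / 14) × 10 = 77.1429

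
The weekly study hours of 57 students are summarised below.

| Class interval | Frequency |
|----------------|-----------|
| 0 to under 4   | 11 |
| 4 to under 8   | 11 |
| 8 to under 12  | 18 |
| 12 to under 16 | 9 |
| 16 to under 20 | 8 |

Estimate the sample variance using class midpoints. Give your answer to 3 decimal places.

Midpoints: 2, 6, 10, 14, 18
n = 57, Σfm = 538, mean = 9.4386
Σfm² = 6596
Σf(m − x̄)² = Σfm² − (Σfm)²/n = 6596 − 538²/57 = 1518.0351
Sample variance = 1518.0351 / 56 = 27.1078

27.108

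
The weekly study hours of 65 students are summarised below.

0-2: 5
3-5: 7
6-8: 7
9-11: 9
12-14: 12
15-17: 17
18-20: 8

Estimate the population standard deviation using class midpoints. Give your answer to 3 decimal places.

Midpoints: 1, 4, 7, 10, 13, 16, 19
n = 65, Σfm = 752, mean = 11.5692
Σfm² = 10628
Σf(m − x̄)² = Σfm² − (Σfm)²/n = 10628 − 752²/65 = 1927.9385
Population variance = 1927.9385 / 65 = 29.6606
Standard deviation = √29.6606 = 5.4462

5.446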